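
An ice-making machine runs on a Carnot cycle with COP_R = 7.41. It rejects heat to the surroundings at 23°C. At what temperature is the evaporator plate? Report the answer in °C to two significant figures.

-12 °C

For a Carnot refrigerator COP_R = T_C/(T_H − T_C), so T_C = COP·T_H/(1 + COP).
With T_H = 296.15 K, T_C = 7.41 × 296.15/8.410 = 260.94 K.
Converting, 260.94 K = -12.21°C.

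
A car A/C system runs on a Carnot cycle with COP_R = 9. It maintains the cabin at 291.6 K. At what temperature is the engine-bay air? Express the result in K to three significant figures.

COP_R = T_C/(T_H − T_C) gives T_H − T_C = T_C/COP.
With T_C = 291.60 K, T_H = 291.60 × (1 + 1/9) = 324.00 K.

324 K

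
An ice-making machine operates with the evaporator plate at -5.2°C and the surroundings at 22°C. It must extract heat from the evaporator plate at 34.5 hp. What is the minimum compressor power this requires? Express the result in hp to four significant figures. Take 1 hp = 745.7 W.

3.502 hp

In absolute terms T_C = 267.95 K and T_H = 295.15 K, so ΔT = 27.20 K.
COP_Carnot = T_C/ΔT = 267.95/27.20 = 9.851.
Ẇ_min = Q̇/COP_Carnot = 34.50/9.851 = 3.502 hp.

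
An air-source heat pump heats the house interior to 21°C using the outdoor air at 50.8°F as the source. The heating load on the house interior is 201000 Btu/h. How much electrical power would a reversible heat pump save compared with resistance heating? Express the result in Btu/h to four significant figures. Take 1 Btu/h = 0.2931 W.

In absolute terms T_C = 283.59 K and T_H = 294.15 K, so ΔT = 10.56 K.
COP_Carnot = T_H/ΔT = 294.15/10.56 = 27.87.
Resistance heating needs Ẇ_res = Q̇_H = 201000 Btu/h; the reversible heat pump needs only Ẇ_hp = Q̇_H/COP = 7213 Btu/h.
Saving = 201000 − 7213 = 193800 Btu/h.

193800 Btu/h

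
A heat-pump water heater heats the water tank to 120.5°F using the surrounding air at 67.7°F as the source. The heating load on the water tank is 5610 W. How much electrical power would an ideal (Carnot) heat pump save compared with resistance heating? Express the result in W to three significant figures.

5100 W

In absolute terms T_C = 292.98 K and T_H = 322.32 K, so ΔT = 29.33 K.
COP_Carnot = T_H/ΔT = 322.32/29.33 = 10.99.
Resistance heating needs Ẇ_res = Q̇_H = 5610 W; the reversible heat pump needs only Ẇ_hp = Q̇_H/COP = 510.6 W.
Saving = 5610 − 510.6 = 5099 W.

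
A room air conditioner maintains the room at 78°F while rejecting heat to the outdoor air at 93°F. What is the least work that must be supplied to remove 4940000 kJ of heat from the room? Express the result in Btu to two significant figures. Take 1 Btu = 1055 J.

In absolute terms T_C = 298.71 K and T_H = 307.04 K, so ΔT = 8.333 K.
The reversible limit is COP_R = T_C/ΔT = 35.84, so W_min = Q_C/COP = Q_C·ΔT/T_C.
W_min = 4940000 × 8.333/298.71 = 137800 kJ = 130600 Btu.

130000 Btu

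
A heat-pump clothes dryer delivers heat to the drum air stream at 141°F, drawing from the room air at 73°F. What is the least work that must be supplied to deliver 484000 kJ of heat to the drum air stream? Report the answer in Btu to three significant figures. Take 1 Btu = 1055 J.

In absolute terms T_C = 295.93 K and T_H = 333.71 K, so ΔT = 37.78 K.
The reversible limit is COP_HP = T_H/ΔT = 8.833, so W_min = Q_H/COP = Q_H·ΔT/T_H.
W_min = 484000 × 37.78/333.71 = 54790 kJ = 51940 Btu.

51900 Btu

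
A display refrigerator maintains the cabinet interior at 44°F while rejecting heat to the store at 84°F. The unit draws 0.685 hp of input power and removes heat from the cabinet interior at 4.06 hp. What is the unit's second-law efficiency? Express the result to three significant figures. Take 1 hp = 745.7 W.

COP_actual = Q̇_C/Ẇ = 4.060/0.6850 = 5.927.
In absolute terms T_C = 279.82 K and T_H = 302.04 K, so ΔT = 22.22 K.
COP_Carnot = T_C/ΔT = 279.82/22.22 = 12.59.
η_II = COP_actual/COP_Carnot = 5.927/12.59 = 0.4707.

0.471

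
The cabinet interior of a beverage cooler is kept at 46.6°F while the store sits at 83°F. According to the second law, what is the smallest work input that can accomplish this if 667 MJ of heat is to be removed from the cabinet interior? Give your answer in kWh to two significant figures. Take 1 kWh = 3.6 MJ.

13 kWh

In absolute terms T_C = 281.26 K and T_H = 301.48 K, so ΔT = 20.22 K.
The reversible limit is COP_R = T_C/ΔT = 13.91, so W_min = Q_C/COP = Q_C·ΔT/T_C.
W_min = 667.0 × 20.22/281.26 = 47.96 MJ = 13.32 kWh.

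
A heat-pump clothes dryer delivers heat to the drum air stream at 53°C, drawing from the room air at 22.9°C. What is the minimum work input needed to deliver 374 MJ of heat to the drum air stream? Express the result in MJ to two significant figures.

35 MJ

In absolute terms T_C = 296.05 K and T_H = 326.15 K, so ΔT = 30.10 K.
The reversible limit is COP_HP = T_H/ΔT = 10.84, so W_min = Q_H/COP = Q_H·ΔT/T_H.
W_min = 374.0 × 30.10/326.15 = 34.52 MJ.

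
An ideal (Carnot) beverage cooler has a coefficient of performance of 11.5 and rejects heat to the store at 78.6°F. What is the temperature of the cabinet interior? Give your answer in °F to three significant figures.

For a Carnot refrigerator COP_R = T_C/(T_H − T_C), so T_C = COP·T_H/(1 + COP).
With T_H = 299.04 K, T_C = 11.5 × 299.04/12.50 = 275.12 K.
Converting, 275.12 K = 35.54°F.

35.5 °F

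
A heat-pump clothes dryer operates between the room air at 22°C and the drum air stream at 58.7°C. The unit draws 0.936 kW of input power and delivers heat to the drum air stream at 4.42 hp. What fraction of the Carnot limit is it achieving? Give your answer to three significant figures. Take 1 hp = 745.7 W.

Converting, Q̇_H = 4.420 hp = 3.296 kW, so COP_actual = Q̇_H/Ẇ = 3.296/0.9360 = 3.521.
In absolute terms T_C = 295.15 K and T_H = 331.85 K, so ΔT = 36.70 K.
COP_Carnot = T_H/ΔT = 331.85/36.70 = 9.042.
η_II = COP_actual/COP_Carnot = 3.521/9.042 = 0.3894.

0.389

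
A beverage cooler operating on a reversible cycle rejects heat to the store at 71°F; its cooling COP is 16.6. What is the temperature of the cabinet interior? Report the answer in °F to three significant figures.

40.8 °F

For a Carnot refrigerator COP_R = T_C/(T_H − T_C), so T_C = COP·T_H/(1 + COP).
With T_H = 294.82 K, T_C = 16.6 × 294.82/17.60 = 278.07 K.
Converting, 278.07 K = 40.85°F.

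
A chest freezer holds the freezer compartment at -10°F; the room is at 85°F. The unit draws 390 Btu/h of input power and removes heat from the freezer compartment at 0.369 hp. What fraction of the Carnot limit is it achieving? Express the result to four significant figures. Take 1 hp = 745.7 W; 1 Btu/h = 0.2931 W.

Converting, Q̇_C = 0.3690 hp = 938.8 Btu/h, so COP_actual = Q̇_C/Ẇ = 938.8/390.0 = 2.407.
In absolute terms T_C = 249.82 K and T_H = 302.59 K, so ΔT = 52.78 K.
COP_Carnot = T_C/ΔT = 249.82/52.78 = 4.733.
η_II = COP_actual/COP_Carnot = 2.407/4.733 = 0.5086.

0.5086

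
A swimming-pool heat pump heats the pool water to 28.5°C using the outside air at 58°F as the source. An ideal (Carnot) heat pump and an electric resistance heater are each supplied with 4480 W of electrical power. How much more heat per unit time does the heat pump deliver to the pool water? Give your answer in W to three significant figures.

91700 W

In absolute terms T_C = 287.59 K and T_H = 301.65 K, so ΔT = 14.06 K.
COP_Carnot = T_H/ΔT = 301.65/14.06 = 21.46.
The heat pump delivers Q̇_H = COP × Ẇ = 96150 W; the resistance heater delivers Ẇ = 4480 W.
Extra = (COP − 1)·Ẇ = 91670 W.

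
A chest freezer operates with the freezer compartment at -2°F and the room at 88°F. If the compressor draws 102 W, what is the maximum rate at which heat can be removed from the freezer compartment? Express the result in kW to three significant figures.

In absolute terms T_C = 254.26 K and T_H = 304.26 K, so ΔT = 50.00 K.
COP_Carnot = T_C/ΔT = 254.26/50.00 = 5.085.
Q̇_max = COP_Carnot × Ẇ = 5.085 × 102.0 W = 518.7 W = 0.5187 kW.

0.519 kW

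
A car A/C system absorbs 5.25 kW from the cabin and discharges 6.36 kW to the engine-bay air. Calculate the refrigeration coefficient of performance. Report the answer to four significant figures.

The first law gives Q̇_H = Q̇_C + Ẇ, so the three rates are Q̇_C = 5.250, Q̇_H = 6.360, Ẇ = 1.110 kW.
COP_R = Q̇_C/Ẇ = 5.250/1.110 = 4.730.

4.730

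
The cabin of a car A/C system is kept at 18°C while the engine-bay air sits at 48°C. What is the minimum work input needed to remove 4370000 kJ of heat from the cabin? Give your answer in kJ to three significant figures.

In absolute terms T_C = 291.15 K and T_H = 321.15 K, so ΔT = 30.00 K.
The reversible limit is COP_R = T_C/ΔT = 9.705, so W_min = Q_C/COP = Q_C·ΔT/T_C.
W_min = 4370000 × 30.00/291.15 = 450300 kJ.

450000 kJ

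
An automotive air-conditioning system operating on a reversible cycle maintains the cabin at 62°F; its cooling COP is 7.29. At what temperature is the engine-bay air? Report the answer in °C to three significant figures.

56.4 °C

COP_R = T_C/(T_H − T_C) gives T_H − T_C = T_C/COP.
With T_C = 289.82 K, T_H = 289.82 × (1 + 1/7.29) = 329.57 K.
Converting, 329.57 K = 56.42°C.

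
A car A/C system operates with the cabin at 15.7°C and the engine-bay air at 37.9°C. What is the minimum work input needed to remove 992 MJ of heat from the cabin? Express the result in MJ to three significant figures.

In absolute terms T_C = 288.85 K and T_H = 311.05 K, so ΔT = 22.20 K.
The reversible limit is COP_R = T_C/ΔT = 13.01, so W_min = Q_C/COP = Q_C·ΔT/T_C.
W_min = 992.0 × 22.20/288.85 = 76.24 MJ.

76.2 MJ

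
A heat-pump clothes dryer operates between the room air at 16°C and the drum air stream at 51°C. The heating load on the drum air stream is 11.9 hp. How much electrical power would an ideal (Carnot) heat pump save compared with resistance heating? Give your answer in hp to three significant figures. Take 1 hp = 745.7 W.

10.6 hp

In absolute terms T_C = 289.15 K and T_H = 324.15 K, so ΔT = 35.00 K.
COP_Carnot = T_H/ΔT = 324.15/35.00 = 9.261.
Resistance heating needs Ẇ_res = Q̇_H = 11.90 hp; the reversible heat pump needs only Ẇ_hp = Q̇_H/COP = 1.285 hp.
Saving = 11.90 − 1.285 = 10.62 hp.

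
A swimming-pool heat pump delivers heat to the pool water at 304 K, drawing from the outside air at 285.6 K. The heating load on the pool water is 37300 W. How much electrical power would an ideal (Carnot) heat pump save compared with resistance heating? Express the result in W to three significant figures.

35000 W

The reservoir spacing is ΔT = 304 − 285.6 = 18.40 K.
COP_Carnot = T_H/ΔT = 304.00/18.40 = 16.52.
Resistance heating needs Ẇ_res = Q̇_H = 37300 W; the reversible heat pump needs only Ẇ_hp = Q̇_H/COP = 2258 W.
Saving = 37300 − 2258 = 35040 W.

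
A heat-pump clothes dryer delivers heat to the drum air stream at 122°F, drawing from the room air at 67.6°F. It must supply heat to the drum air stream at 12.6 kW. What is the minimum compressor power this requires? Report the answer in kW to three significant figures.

1.18 kW

In absolute terms T_C = 292.93 K and T_H = 323.15 K, so ΔT = 30.22 K.
COP_Carnot = T_H/ΔT = 323.15/30.22 = 10.69.
Ẇ_min = Q̇/COP_Carnot = 12.60/10.69 = 1.178 kW.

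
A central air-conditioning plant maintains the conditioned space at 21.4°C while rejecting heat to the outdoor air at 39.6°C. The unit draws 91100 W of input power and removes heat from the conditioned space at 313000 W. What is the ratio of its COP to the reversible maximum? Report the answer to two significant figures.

COP_actual = Q̇_C/Ẇ = 313000/91100 = 3.436.
In absolute terms T_C = 294.55 K and T_H = 312.75 K, so ΔT = 18.20 K.
COP_Carnot = T_C/ΔT = 294.55/18.20 = 16.18.
η_II = COP_actual/COP_Carnot = 3.436/16.18 = 0.2123.

0.21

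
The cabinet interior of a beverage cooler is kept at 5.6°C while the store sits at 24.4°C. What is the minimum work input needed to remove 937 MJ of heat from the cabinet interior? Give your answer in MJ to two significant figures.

In absolute terms T_C = 278.75 K and T_H = 297.55 K, so ΔT = 18.80 K.
The reversible limit is COP_R = T_C/ΔT = 14.83, so W_min = Q_C/COP = Q_C·ΔT/T_C.
W_min = 937.0 × 18.80/278.75 = 63.19 MJ.

63 MJ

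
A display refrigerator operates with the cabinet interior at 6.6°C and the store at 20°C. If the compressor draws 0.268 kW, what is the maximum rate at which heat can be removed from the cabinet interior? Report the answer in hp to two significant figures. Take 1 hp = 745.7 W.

7.5 hp

In absolute terms T_C = 279.75 K and T_H = 293.15 K, so ΔT = 13.40 K.
COP_Carnot = T_C/ΔT = 279.75/13.40 = 20.88.
Q̇_max = COP_Carnot × Ẇ = 20.88 × 0.2680 kW = 5.595 kW = 7.503 hp.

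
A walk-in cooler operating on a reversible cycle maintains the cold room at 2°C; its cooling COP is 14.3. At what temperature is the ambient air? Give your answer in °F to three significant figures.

70.2 °F

COP_R = T_C/(T_H − T_C) gives T_H − T_C = T_C/COP.
With T_C = 275.15 K, T_H = 275.15 × (1 + 1/14.3) = 294.39 K.
Converting, 294.39 K = 70.23°F.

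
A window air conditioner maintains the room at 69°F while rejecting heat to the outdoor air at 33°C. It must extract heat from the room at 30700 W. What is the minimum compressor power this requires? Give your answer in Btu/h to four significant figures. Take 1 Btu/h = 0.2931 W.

4438 Btu/h

In absolute terms T_C = 293.71 K and T_H = 306.15 K, so ΔT = 12.44 K.
COP_Carnot = T_C/ΔT = 293.71/12.44 = 23.60.
Ẇ_min = Q̇/COP_Carnot = 30700/23.60 = 1301 W = 4438 Btu/h.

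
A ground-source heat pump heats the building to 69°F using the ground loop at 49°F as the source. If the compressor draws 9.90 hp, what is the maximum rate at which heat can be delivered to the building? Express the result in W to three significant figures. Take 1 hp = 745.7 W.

In absolute terms T_C = 282.59 K and T_H = 293.71 K, so ΔT = 11.11 K.
COP_Carnot = T_H/ΔT = 293.71/11.11 = 26.43.
Q̇_max = COP_Carnot × Ẇ = 26.43 × 9.900 hp = 261.7 hp = 195100 W.

195000 W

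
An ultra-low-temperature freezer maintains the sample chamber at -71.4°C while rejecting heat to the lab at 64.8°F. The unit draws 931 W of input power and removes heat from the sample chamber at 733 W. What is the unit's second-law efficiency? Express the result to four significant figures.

COP_actual = Q̇_C/Ẇ = 733.0/931.0 = 0.7873.
In absolute terms T_C = 201.75 K and T_H = 291.37 K, so ΔT = 89.62 K.
COP_Carnot = T_C/ΔT = 201.75/89.62 = 2.251.
η_II = COP_actual/COP_Carnot = 0.7873/2.251 = 0.3497.

0.3497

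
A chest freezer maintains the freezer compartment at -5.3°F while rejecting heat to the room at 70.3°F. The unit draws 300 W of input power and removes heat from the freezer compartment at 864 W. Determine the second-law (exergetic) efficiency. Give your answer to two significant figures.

COP_actual = Q̇_C/Ẇ = 864.0/300.0 = 2.880.
In absolute terms T_C = 252.43 K and T_H = 294.43 K, so ΔT = 42.00 K.
COP_Carnot = T_C/ΔT = 252.43/42.00 = 6.010.
η_II = COP_actual/COP_Carnot = 2.880/6.010 = 0.4792.

0.48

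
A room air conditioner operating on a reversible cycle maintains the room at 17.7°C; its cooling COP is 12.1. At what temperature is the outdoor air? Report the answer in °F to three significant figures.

COP_R = T_C/(T_H − T_C) gives T_H − T_C = T_C/COP.
With T_C = 290.85 K, T_H = 290.85 × (1 + 1/12.1) = 314.89 K.
Converting, 314.89 K = 107.13°F.

107 °F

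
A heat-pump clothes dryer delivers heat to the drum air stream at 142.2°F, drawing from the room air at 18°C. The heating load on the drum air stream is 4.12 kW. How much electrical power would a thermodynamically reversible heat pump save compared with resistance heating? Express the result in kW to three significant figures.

3.59 kW

In absolute terms T_C = 291.15 K and T_H = 334.37 K, so ΔT = 43.22 K.
COP_Carnot = T_H/ΔT = 334.37/43.22 = 7.736.
Resistance heating needs Ẇ_res = Q̇_H = 4.120 kW; the reversible heat pump needs only Ẇ_hp = Q̇_H/COP = 0.5326 kW.
Saving = 4.120 − 0.5326 = 3.587 kW.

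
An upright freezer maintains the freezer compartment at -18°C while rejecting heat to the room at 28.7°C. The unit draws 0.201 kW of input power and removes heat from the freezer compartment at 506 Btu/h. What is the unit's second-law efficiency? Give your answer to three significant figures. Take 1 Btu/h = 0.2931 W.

0.135

Converting, Q̇_C = 506.0 Btu/h = 0.1483 kW, so COP_actual = Q̇_C/Ẇ = 0.1483/0.2010 = 0.7379.
In absolute terms T_C = 255.15 K and T_H = 301.85 K, so ΔT = 46.70 K.
COP_Carnot = T_C/ΔT = 255.15/46.70 = 5.464.
η_II = COP_actual/COP_Carnot = 0.7379/5.464 = 0.1350.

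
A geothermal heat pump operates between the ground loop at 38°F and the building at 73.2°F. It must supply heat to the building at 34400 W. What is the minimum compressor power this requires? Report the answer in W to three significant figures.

In absolute terms T_C = 276.48 K and T_H = 296.04 K, so ΔT = 19.56 K.
COP_Carnot = T_H/ΔT = 296.04/19.56 = 15.14.
Ẇ_min = Q̇/COP_Carnot = 34400/15.14 = 2272 W.

2270 W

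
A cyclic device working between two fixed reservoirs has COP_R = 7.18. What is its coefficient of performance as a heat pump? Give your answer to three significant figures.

The first law on one cycle gives Q_H = Q_C + W, so Q_H/W = Q_C/W + 1.
COP_HP = COP_R + 1 = 7.18 + 1 = 8.18.

8.18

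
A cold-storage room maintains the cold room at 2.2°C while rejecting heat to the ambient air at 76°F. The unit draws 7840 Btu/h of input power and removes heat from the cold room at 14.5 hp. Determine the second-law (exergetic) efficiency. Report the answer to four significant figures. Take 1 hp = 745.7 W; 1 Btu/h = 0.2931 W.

0.3801

Converting, Q̇_C = 14.50 hp = 36890 Btu/h, so COP_actual = Q̇_C/Ẇ = 36890/7840 = 4.705.
In absolute terms T_C = 275.35 K and T_H = 297.59 K, so ΔT = 22.24 K.
COP_Carnot = T_C/ΔT = 275.35/22.24 = 12.38.
η_II = COP_actual/COP_Carnot = 4.705/12.38 = 0.3801.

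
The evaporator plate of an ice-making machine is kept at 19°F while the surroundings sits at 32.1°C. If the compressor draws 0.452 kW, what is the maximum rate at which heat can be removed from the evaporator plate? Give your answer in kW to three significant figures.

In absolute terms T_C = 265.93 K and T_H = 305.25 K, so ΔT = 39.32 K.
COP_Carnot = T_C/ΔT = 265.93/39.32 = 6.763.
Q̇_max = COP_Carnot × Ẇ = 6.763 × 0.4520 kW = 3.057 kW.

3.06 kW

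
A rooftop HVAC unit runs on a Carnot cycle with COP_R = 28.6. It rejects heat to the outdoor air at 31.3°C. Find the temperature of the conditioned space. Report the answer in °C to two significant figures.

For a Carnot refrigerator COP_R = T_C/(T_H − T_C), so T_C = COP·T_H/(1 + COP).
With T_H = 304.45 K, T_C = 28.6 × 304.45/29.60 = 294.16 K.
Converting, 294.16 K = 21.01°C.

21 °C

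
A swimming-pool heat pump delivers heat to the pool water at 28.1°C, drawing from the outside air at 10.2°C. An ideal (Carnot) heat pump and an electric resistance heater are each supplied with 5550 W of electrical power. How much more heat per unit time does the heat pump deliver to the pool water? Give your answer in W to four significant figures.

In absolute terms T_C = 283.35 K and T_H = 301.25 K, so ΔT = 17.90 K.
COP_Carnot = T_H/ΔT = 301.25/17.90 = 16.83.
The heat pump delivers Q̇_H = COP × Ẇ = 93400 W; the resistance heater delivers Ẇ = 5550 W.
Extra = (COP − 1)·Ẇ = 87850 W.

87850 W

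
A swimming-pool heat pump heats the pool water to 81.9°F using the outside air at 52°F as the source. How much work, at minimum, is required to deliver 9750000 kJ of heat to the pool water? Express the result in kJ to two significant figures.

In absolute terms T_C = 284.26 K and T_H = 300.87 K, so ΔT = 16.61 K.
The reversible limit is COP_HP = T_H/ΔT = 18.11, so W_min = Q_H/COP = Q_H·ΔT/T_H.
W_min = 9750000 × 16.61/300.87 = 538300 kJ.

540000 kJ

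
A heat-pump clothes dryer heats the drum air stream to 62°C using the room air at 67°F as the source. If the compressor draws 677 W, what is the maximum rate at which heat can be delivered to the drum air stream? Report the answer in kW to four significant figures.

5.332 kW

In absolute terms T_C = 292.59 K and T_H = 335.15 K, so ΔT = 42.56 K.
COP_Carnot = T_H/ΔT = 335.15/42.56 = 7.876.
Q̇_max = COP_Carnot × Ẇ = 7.876 × 677.0 W = 5332 W = 5.332 kW.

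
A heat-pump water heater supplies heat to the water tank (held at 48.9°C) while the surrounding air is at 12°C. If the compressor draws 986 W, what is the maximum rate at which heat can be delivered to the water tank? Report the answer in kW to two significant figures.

In absolute terms T_C = 285.15 K and T_H = 322.05 K, so ΔT = 36.90 K.
COP_Carnot = T_H/ΔT = 322.05/36.90 = 8.728.
Q̇_max = COP_Carnot × Ẇ = 8.728 × 986.0 W = 8605 W = 8.605 kW.

8.6 kW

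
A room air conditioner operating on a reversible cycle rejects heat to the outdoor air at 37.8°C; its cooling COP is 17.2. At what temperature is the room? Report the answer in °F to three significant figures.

For a Carnot refrigerator COP_R = T_C/(T_H − T_C), so T_C = COP·T_H/(1 + COP).
With T_H = 310.95 K, T_C = 17.2 × 310.95/18.20 = 293.86 K.
Converting, 293.86 K = 69.29°F.

69.3 °F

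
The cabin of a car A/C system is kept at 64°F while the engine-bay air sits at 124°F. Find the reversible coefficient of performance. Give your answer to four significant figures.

In absolute terms T_C = 290.93 K and T_H = 324.26 K, so ΔT = 33.33 K.
For a reversible cycle, COP_Carnot = T_C/ΔT = 290.93/33.33 = 8.728.

8.728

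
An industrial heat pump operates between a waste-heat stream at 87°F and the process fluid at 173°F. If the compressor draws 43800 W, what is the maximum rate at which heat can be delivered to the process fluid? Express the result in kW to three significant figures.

In absolute terms T_C = 303.71 K and T_H = 351.48 K, so ΔT = 47.78 K.
COP_Carnot = T_H/ΔT = 351.48/47.78 = 7.357.
Q̇_max = COP_Carnot × Ẇ = 7.357 × 43800 W = 322200 W = 322.2 kW.

322 kW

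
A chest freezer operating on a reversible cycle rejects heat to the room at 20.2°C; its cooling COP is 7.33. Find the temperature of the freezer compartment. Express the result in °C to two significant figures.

-15 °C

For a Carnot refrigerator COP_R = T_C/(T_H − T_C), so T_C = COP·T_H/(1 + COP).
With T_H = 293.35 K, T_C = 7.33 × 293.35/8.330 = 258.13 K.
Converting, 258.13 K = -15.02°C.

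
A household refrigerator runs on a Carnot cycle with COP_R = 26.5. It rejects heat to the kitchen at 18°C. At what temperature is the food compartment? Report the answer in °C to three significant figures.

For a Carnot refrigerator COP_R = T_C/(T_H − T_C), so T_C = COP·T_H/(1 + COP).
With T_H = 291.15 K, T_C = 26.5 × 291.15/27.50 = 280.56 K.
Converting, 280.56 K = 7.41°C.

7.41 °C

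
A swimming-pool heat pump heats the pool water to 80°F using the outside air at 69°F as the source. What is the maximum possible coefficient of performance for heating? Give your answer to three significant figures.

49.1

In absolute terms T_C = 293.71 K and T_H = 299.82 K, so ΔT = 6.111 K.
For a reversible cycle, COP_Carnot = T_H/ΔT = 299.82/6.111 = 49.06.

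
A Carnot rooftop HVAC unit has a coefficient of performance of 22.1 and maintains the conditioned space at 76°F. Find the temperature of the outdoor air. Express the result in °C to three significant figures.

37.9 °C

COP_R = T_C/(T_H − T_C) gives T_H − T_C = T_C/COP.
With T_C = 297.59 K, T_H = 297.59 × (1 + 1/22.1) = 311.06 K.
Converting, 311.06 K = 37.91°C.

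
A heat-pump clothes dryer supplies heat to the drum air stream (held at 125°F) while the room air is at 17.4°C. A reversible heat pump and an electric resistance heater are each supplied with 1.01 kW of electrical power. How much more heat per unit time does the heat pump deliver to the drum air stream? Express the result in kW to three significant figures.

In absolute terms T_C = 290.55 K and T_H = 324.82 K, so ΔT = 34.27 K.
COP_Carnot = T_H/ΔT = 324.82/34.27 = 9.479.
The heat pump delivers Q̇_H = COP × Ẇ = 9.574 kW; the resistance heater delivers Ẇ = 1.010 kW.
Extra = (COP − 1)·Ẇ = 8.564 kW.

8.56 kW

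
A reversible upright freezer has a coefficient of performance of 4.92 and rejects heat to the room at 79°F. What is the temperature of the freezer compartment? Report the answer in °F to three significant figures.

For a Carnot refrigerator COP_R = T_C/(T_H − T_C), so T_C = COP·T_H/(1 + COP).
With T_H = 299.26 K, T_C = 4.92 × 299.26/5.920 = 248.71 K.
Converting, 248.71 K = -11.99°F.

-12.0 °F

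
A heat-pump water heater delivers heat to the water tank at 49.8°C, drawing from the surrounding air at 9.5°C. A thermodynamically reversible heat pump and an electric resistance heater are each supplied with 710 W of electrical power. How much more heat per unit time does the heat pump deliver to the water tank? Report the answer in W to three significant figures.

In absolute terms T_C = 282.65 K and T_H = 322.95 K, so ΔT = 40.30 K.
COP_Carnot = T_H/ΔT = 322.95/40.30 = 8.014.
The heat pump delivers Q̇_H = COP × Ẇ = 5690 W; the resistance heater delivers Ẇ = 710.0 W.
Extra = (COP − 1)·Ẇ = 4980 W.

4980 W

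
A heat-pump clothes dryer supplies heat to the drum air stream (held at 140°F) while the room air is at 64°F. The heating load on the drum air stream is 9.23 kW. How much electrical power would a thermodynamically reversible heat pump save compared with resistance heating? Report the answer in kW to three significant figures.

8.06 kW

In absolute terms T_C = 290.93 K and T_H = 333.15 K, so ΔT = 42.22 K.
COP_Carnot = T_H/ΔT = 333.15/42.22 = 7.890.
Resistance heating needs Ẇ_res = Q̇_H = 9.230 kW; the reversible heat pump needs only Ẇ_hp = Q̇_H/COP = 1.170 kW.
Saving = 9.230 − 1.170 = 8.060 kW.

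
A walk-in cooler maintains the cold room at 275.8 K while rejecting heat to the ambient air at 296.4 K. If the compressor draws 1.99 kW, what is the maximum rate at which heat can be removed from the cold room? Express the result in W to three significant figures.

26600 W

The reservoir spacing is ΔT = 296.4 − 275.8 = 20.60 K.
COP_Carnot = T_C/ΔT = 275.80/20.60 = 13.39.
Q̇_max = COP_Carnot × Ẇ = 13.39 × 1.990 kW = 26.64 kW = 26640 W.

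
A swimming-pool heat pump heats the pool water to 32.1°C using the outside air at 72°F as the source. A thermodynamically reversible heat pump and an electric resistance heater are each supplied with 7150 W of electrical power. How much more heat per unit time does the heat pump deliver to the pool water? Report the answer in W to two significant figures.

In absolute terms T_C = 295.37 K and T_H = 305.25 K, so ΔT = 9.878 K.
COP_Carnot = T_H/ΔT = 305.25/9.878 = 30.90.
The heat pump delivers Q̇_H = COP × Ẇ = 221000 W; the resistance heater delivers Ẇ = 7150 W.
Extra = (COP − 1)·Ẇ = 213800 W.

210000 W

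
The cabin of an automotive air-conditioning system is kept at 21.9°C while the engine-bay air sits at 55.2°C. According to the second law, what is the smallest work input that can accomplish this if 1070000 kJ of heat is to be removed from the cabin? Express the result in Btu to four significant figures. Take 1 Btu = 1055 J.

114500 Btu

In absolute terms T_C = 295.05 K and T_H = 328.35 K, so ΔT = 33.30 K.
The reversible limit is COP_R = T_C/ΔT = 8.860, so W_min = Q_C/COP = Q_C·ΔT/T_C.
W_min = 1070000 × 33.30/295.05 = 120800 kJ = 114500 Btu.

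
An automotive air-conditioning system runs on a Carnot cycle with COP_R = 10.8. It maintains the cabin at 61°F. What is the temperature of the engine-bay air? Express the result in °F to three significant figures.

COP_R = T_C/(T_H − T_C) gives T_H − T_C = T_C/COP.
With T_C = 289.26 K, T_H = 289.26 × (1 + 1/10.8) = 316.04 K.
Converting, 316.04 K = 109.21°F.

109 °F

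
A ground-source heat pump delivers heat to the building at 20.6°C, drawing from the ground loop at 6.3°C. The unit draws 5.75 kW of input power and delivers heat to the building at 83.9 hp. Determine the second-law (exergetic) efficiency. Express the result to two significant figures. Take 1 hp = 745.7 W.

Converting, Q̇_H = 83.90 hp = 62.56 kW, so COP_actual = Q̇_H/Ẇ = 62.56/5.750 = 10.88.
In absolute terms T_C = 279.45 K and T_H = 293.75 K, so ΔT = 14.30 K.
COP_Carnot = T_H/ΔT = 293.75/14.30 = 20.54.
η_II = COP_actual/COP_Carnot = 10.88/20.54 = 0.5297.

0.53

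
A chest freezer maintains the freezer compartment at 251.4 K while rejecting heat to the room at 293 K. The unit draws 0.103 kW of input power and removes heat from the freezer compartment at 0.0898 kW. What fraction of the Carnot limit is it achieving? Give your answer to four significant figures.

0.1443

COP_actual = Q̇_C/Ẇ = 0.08980/0.1030 = 0.8718.
The reservoir spacing is ΔT = 293 − 251.4 = 41.60 K.
COP_Carnot = T_C/ΔT = 251.40/41.60 = 6.043.
η_II = COP_actual/COP_Carnot = 0.8718/6.043 = 0.1443.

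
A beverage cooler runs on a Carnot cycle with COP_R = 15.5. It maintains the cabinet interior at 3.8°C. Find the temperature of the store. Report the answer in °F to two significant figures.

COP_R = T_C/(T_H − T_C) gives T_H − T_C = T_C/COP.
With T_C = 276.95 K, T_H = 276.95 × (1 + 1/15.5) = 294.82 K.
Converting, 294.82 K = 71.00°F.

71 °F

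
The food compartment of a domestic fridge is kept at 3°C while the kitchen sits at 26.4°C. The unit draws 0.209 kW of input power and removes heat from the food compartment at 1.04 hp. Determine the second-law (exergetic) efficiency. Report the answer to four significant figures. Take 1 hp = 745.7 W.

Converting, Q̇_C = 1.040 hp = 0.7755 kW, so COP_actual = Q̇_C/Ẇ = 0.7755/0.2090 = 3.711.
In absolute terms T_C = 276.15 K and T_H = 299.55 K, so ΔT = 23.40 K.
COP_Carnot = T_C/ΔT = 276.15/23.40 = 11.80.
η_II = COP_actual/COP_Carnot = 3.711/11.80 = 0.3144.

0.3144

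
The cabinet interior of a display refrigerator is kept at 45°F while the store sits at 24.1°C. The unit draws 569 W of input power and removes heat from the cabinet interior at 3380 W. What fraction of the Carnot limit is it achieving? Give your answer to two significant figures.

COP_actual = Q̇_C/Ẇ = 3380/569.0 = 5.940.
In absolute terms T_C = 280.37 K and T_H = 297.25 K, so ΔT = 16.88 K.
COP_Carnot = T_C/ΔT = 280.37/16.88 = 16.61.
η_II = COP_actual/COP_Carnot = 5.940/16.61 = 0.3576.

0.36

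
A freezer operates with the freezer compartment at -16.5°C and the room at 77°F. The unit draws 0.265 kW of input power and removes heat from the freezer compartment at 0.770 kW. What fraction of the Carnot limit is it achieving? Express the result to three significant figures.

COP_actual = Q̇_C/Ẇ = 0.7700/0.2650 = 2.906.
In absolute terms T_C = 256.65 K and T_H = 298.15 K, so ΔT = 41.50 K.
COP_Carnot = T_C/ΔT = 256.65/41.50 = 6.184.
η_II = COP_actual/COP_Carnot = 2.906/6.184 = 0.4698.

0.470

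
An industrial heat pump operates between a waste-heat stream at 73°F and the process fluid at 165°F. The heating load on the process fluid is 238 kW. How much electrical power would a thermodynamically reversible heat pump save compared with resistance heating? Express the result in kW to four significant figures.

In absolute terms T_C = 295.93 K and T_H = 347.04 K, so ΔT = 51.11 K.
COP_Carnot = T_H/ΔT = 347.04/51.11 = 6.790.
Resistance heating needs Ẇ_res = Q̇_H = 238.0 kW; the reversible heat pump needs only Ẇ_hp = Q̇_H/COP = 35.05 kW.
Saving = 238.0 − 35.05 = 202.9 kW.

202.9 kW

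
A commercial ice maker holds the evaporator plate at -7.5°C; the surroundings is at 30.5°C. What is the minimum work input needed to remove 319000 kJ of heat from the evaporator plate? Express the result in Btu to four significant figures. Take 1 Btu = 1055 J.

In absolute terms T_C = 265.65 K and T_H = 303.65 K, so ΔT = 38.00 K.
The reversible limit is COP_R = T_C/ΔT = 6.991, so W_min = Q_C/COP = Q_C·ΔT/T_C.
W_min = 319000 × 38.00/265.65 = 45630 kJ = 43250 Btu.

43250 Btu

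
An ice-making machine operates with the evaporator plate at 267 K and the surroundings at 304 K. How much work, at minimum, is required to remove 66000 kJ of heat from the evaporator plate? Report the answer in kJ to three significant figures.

The reservoir spacing is ΔT = 304 − 267 = 37.00 K.
The reversible limit is COP_R = T_C/ΔT = 7.216, so W_min = Q_C/COP = Q_C·ΔT/T_C.
W_min = 66000 × 37.00/267.00 = 9146 kJ.

9150 kJ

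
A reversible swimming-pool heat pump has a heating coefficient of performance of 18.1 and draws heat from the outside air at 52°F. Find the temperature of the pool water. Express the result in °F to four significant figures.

81.92 °F

COP_HP = T_H/(T_H − T_C) rearranges to T_H = COP·T_C/(COP − 1).
With T_C = 284.26 K, T_H = 18.1 × 284.26/17.10 = 300.88 K.
Converting, 300.88 K = 81.92°F.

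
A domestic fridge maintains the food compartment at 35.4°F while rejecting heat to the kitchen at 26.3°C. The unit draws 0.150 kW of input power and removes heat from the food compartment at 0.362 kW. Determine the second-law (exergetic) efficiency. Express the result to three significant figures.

COP_actual = Q̇_C/Ẇ = 0.3620/0.1500 = 2.413.
In absolute terms T_C = 275.04 K and T_H = 299.45 K, so ΔT = 24.41 K.
COP_Carnot = T_C/ΔT = 275.04/24.41 = 11.27.
η_II = COP_actual/COP_Carnot = 2.413/11.27 = 0.2142.

0.214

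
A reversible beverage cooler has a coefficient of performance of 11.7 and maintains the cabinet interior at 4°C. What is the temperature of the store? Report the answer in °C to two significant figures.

COP_R = T_C/(T_H − T_C) gives T_H − T_C = T_C/COP.
With T_C = 277.15 K, T_H = 277.15 × (1 + 1/11.7) = 300.84 K.
Converting, 300.84 K = 27.69°C.

28 °C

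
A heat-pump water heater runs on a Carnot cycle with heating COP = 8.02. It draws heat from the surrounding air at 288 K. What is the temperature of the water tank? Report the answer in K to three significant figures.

329 K

COP_HP = T_H/(T_H − T_C) rearranges to T_H = COP·T_C/(COP − 1).
With T_C = 288.00 K, T_H = 8.02 × 288.00/7.020 = 329.03 K.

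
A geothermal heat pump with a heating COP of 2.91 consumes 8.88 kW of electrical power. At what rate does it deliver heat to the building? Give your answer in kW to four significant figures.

25.84 kW

Q̇_H = COP_HP × Ẇ = 2.91 × 8.880 = 25.84 kW.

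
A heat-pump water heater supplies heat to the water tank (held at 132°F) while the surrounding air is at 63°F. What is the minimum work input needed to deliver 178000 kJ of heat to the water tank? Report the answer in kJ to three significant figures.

20800 kJ

In absolute terms T_C = 290.37 K and T_H = 328.71 K, so ΔT = 38.33 K.
The reversible limit is COP_HP = T_H/ΔT = 8.575, so W_min = Q_H/COP = Q_H·ΔT/T_H.
W_min = 178000 × 38.33/328.71 = 20760 kJ.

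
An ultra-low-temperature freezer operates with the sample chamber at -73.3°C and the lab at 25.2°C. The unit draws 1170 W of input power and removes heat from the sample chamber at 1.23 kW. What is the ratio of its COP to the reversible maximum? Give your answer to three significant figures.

Converting, Q̇_C = 1.230 kW = 1230 W, so COP_actual = Q̇_C/Ẇ = 1230/1170 = 1.051.
In absolute terms T_C = 199.85 K and T_H = 298.35 K, so ΔT = 98.50 K.
COP_Carnot = T_C/ΔT = 199.85/98.50 = 2.029.
η_II = COP_actual/COP_Carnot = 1.051/2.029 = 0.5181.

0.518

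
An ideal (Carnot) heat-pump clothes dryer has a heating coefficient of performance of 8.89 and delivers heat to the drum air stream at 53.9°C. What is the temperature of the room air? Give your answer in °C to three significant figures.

COP_HP = T_H/(T_H − T_C) gives T_H − T_C = T_H/COP.
With T_H = 327.05 K, T_C = 327.05 × (1 − 1/8.89) = 290.26 K.
Converting, 290.26 K = 17.11°C.

17.1 °C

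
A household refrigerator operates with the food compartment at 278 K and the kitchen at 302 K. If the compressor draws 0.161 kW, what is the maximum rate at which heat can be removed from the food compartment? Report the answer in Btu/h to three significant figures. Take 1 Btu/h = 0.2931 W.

6360 Btu/h

The reservoir spacing is ΔT = 302 − 278 = 24.00 K.
COP_Carnot = T_C/ΔT = 278.00/24.00 = 11.58.
Q̇_max = COP_Carnot × Ẇ = 11.58 × 0.1610 kW = 1.865 kW = 6363 Btu/h.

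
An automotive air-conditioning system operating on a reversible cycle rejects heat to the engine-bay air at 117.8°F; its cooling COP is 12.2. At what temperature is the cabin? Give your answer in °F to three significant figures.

For a Carnot refrigerator COP_R = T_C/(T_H − T_C), so T_C = COP·T_H/(1 + COP).
With T_H = 320.82 K, T_C = 12.2 × 320.82/13.20 = 296.51 K.
Converting, 296.51 K = 74.05°F.

74.1 °F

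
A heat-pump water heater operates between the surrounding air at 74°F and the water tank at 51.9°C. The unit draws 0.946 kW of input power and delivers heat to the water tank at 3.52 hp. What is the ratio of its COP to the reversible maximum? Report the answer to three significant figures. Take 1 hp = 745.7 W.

Converting, Q̇_H = 3.520 hp = 2.625 kW, so COP_actual = Q̇_H/Ẇ = 2.625/0.9460 = 2.775.
In absolute terms T_C = 296.48 K and T_H = 325.05 K, so ΔT = 28.57 K.
COP_Carnot = T_H/ΔT = 325.05/28.57 = 11.38.
η_II = COP_actual/COP_Carnot = 2.775/11.38 = 0.2439.

0.244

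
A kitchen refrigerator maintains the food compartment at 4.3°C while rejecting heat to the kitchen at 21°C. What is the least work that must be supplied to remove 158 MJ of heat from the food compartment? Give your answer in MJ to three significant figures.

9.51 MJ

In absolute terms T_C = 277.45 K and T_H = 294.15 K, so ΔT = 16.70 K.
The reversible limit is COP_R = T_C/ΔT = 16.61, so W_min = Q_C/COP = Q_C·ΔT/T_C.
W_min = 158.0 × 16.70/277.45 = 9.510 MJ.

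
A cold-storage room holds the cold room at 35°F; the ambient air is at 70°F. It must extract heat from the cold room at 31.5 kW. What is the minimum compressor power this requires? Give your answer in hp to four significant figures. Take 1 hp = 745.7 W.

2.989 hp

In absolute terms T_C = 274.82 K and T_H = 294.26 K, so ΔT = 19.44 K.
COP_Carnot = T_C/ΔT = 274.82/19.44 = 14.13.
Ẇ_min = Q̇/COP_Carnot = 31.50/14.13 = 2.229 kW = 2.989 hp.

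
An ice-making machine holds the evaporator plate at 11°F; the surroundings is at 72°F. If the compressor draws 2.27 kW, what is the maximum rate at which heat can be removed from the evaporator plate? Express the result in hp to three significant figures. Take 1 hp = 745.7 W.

23.5 hp

In absolute terms T_C = 261.48 K and T_H = 295.37 K, so ΔT = 33.89 K.
COP_Carnot = T_C/ΔT = 261.48/33.89 = 7.716.
Q̇_max = COP_Carnot × Ẇ = 7.716 × 2.270 kW = 17.52 kW = 23.49 hp.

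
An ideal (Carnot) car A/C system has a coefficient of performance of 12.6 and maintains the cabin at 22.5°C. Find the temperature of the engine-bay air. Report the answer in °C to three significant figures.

46.0 °C

COP_R = T_C/(T_H − T_C) gives T_H − T_C = T_C/COP.
With T_C = 295.65 K, T_H = 295.65 × (1 + 1/12.6) = 319.11 K.
Converting, 319.11 K = 45.96°C.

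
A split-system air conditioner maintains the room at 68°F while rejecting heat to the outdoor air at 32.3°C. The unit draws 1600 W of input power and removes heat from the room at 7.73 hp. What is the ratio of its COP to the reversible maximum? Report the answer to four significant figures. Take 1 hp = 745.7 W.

Converting, Q̇_C = 7.730 hp = 5764 W, so COP_actual = Q̇_C/Ẇ = 5764/1600 = 3.603.
In absolute terms T_C = 293.15 K and T_H = 305.45 K, so ΔT = 12.30 K.
COP_Carnot = T_C/ΔT = 293.15/12.30 = 23.83.
η_II = COP_actual/COP_Carnot = 3.603/23.83 = 0.1512.

0.1512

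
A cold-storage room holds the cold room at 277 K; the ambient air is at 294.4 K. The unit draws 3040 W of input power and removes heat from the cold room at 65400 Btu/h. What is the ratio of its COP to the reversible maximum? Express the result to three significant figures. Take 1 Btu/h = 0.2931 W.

Converting, Q̇_C = 65400 Btu/h = 19170 W, so COP_actual = Q̇_C/Ẇ = 19170/3040 = 6.306.
The reservoir spacing is ΔT = 294.4 − 277 = 17.40 K.
COP_Carnot = T_C/ΔT = 277.00/17.40 = 15.92.
η_II = COP_actual/COP_Carnot = 6.306/15.92 = 0.3961.

0.396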